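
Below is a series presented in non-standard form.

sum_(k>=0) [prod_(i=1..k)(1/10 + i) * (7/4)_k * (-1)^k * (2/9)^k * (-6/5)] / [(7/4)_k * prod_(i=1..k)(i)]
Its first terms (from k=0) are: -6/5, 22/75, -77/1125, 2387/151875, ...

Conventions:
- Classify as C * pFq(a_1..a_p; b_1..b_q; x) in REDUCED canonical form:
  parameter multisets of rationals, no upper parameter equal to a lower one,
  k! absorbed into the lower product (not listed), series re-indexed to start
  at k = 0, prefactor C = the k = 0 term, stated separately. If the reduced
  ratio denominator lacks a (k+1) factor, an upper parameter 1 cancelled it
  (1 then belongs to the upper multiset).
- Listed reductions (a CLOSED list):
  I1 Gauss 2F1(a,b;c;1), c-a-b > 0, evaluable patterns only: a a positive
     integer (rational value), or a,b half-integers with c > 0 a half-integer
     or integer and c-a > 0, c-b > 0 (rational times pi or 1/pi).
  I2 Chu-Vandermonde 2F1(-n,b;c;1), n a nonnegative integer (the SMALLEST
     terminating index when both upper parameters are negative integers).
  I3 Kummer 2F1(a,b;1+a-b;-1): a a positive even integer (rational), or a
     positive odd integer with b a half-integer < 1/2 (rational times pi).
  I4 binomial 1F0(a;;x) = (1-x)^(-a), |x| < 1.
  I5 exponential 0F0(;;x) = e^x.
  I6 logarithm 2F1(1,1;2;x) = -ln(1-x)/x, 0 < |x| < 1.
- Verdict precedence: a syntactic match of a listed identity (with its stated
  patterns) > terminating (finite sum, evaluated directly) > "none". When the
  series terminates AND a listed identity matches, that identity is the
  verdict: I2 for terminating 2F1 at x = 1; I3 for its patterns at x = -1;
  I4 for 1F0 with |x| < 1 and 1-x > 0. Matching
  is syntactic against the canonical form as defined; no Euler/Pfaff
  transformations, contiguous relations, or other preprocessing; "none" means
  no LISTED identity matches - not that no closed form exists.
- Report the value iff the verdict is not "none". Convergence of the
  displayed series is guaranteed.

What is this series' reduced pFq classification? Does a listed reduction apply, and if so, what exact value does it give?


This is -6/5 * 1F0(11/10; -; -2/9) in reduced canonical form. Verdict: the I4 binomial reduction matches (the 1F0 binomial series: exponent -11/10, x = -2/9). Sum: (-6/5) * (11/9)^(-11/10).

Key step: x = (-2/9) and the running product (C = -6/5, x = -2/9) telescopes to a rising factorial.
Step ratio: r(k) = (-2/9) * (k+11/10) / [(k+1)] - poly over poly, x = (-2/9) from leading terms; C = -6/5 at k = 0.


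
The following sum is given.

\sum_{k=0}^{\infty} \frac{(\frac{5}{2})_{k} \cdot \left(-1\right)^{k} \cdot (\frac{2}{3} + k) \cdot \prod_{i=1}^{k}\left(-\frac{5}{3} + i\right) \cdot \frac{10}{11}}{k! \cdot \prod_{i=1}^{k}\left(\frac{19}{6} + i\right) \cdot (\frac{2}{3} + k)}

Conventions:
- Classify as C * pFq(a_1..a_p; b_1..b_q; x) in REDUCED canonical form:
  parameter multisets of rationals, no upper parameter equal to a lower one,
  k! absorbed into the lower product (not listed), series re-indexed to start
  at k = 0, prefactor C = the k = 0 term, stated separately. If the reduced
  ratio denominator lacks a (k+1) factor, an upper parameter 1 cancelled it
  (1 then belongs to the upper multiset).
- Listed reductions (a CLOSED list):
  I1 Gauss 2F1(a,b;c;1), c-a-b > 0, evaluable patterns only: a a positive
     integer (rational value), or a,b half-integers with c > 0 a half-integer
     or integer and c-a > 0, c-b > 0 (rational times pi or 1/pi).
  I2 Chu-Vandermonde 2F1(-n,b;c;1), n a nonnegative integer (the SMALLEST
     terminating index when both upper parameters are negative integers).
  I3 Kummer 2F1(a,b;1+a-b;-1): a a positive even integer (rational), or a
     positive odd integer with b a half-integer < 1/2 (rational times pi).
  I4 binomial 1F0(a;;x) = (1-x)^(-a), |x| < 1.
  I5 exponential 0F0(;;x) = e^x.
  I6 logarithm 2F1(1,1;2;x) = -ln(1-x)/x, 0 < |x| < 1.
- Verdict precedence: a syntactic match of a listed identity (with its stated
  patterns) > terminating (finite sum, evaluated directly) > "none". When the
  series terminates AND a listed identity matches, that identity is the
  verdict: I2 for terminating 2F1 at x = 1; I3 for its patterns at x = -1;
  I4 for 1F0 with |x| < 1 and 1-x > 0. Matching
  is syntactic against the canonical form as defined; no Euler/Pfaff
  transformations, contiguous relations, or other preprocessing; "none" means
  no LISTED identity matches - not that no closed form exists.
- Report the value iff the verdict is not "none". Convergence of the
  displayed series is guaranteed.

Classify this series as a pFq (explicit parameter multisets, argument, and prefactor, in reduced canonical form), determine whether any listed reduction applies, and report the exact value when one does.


Structural cue: t_0 = \frac{10}{11} here, and the running product (C = 10/11) telescopes to a rising factorial.
Step ratio: r(k) = -1 * (k-\frac{2}{3}) (k+\frac{5}{2}) / [(k+\frac{25}{6}) (k+1)] - rational in k. x = -1; t_0 = \frac{10}{11}; negate the roots.

At argument -1: a 2F1 with upper {-\frac{2}{3}, \frac{5}{2}}, lower {\frac{25}{6}}, scaled by C = \frac{10}{11}. Verdict: none here - no I1-I6 shape fits x = -1 with lower {\frac{25}{6}}.


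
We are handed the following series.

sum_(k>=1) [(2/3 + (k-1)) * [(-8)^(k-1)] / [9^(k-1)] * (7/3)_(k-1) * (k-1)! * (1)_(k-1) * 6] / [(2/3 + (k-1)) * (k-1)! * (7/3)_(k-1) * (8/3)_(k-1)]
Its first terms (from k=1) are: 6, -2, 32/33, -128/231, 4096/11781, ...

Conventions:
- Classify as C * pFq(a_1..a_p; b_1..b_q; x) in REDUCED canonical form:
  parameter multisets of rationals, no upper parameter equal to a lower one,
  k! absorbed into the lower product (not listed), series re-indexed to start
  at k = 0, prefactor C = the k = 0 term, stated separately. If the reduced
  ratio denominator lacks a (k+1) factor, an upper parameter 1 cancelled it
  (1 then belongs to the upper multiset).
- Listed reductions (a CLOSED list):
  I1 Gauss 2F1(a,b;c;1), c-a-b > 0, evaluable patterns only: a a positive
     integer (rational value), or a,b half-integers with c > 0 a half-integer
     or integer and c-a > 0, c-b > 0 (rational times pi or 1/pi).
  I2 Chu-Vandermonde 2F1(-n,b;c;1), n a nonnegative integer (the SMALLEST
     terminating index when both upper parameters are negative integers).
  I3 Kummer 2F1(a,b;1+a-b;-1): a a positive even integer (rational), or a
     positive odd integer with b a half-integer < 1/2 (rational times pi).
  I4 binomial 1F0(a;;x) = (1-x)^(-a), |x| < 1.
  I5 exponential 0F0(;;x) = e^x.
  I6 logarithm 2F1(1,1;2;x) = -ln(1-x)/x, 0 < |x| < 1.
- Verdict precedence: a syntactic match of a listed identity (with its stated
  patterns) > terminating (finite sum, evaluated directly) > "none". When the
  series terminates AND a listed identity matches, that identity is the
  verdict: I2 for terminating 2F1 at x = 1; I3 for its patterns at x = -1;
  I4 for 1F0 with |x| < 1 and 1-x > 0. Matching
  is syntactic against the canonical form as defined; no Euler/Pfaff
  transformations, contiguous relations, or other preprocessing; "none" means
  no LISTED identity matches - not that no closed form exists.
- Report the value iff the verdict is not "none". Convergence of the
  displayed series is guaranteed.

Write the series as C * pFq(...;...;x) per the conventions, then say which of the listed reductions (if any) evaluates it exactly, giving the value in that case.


The series (x = -8/9) is 2F1: upper {1, 1}, lower {8/3}, prefactor 6. Verdict: none. No listed pattern accepts 2F1(1, 1; 8/3; -8/9).

The tell: with t_0 = 6, the parameter 7/3 appears in both the upper and lower lists and cancels (alongside the other common factor).
Ratio: r(k) = (-8/9) * (k+1) (k+1) / [(k+8/3) (k+1)] - rational in k. x = (-8/9); t_0 = 6; negate the roots.


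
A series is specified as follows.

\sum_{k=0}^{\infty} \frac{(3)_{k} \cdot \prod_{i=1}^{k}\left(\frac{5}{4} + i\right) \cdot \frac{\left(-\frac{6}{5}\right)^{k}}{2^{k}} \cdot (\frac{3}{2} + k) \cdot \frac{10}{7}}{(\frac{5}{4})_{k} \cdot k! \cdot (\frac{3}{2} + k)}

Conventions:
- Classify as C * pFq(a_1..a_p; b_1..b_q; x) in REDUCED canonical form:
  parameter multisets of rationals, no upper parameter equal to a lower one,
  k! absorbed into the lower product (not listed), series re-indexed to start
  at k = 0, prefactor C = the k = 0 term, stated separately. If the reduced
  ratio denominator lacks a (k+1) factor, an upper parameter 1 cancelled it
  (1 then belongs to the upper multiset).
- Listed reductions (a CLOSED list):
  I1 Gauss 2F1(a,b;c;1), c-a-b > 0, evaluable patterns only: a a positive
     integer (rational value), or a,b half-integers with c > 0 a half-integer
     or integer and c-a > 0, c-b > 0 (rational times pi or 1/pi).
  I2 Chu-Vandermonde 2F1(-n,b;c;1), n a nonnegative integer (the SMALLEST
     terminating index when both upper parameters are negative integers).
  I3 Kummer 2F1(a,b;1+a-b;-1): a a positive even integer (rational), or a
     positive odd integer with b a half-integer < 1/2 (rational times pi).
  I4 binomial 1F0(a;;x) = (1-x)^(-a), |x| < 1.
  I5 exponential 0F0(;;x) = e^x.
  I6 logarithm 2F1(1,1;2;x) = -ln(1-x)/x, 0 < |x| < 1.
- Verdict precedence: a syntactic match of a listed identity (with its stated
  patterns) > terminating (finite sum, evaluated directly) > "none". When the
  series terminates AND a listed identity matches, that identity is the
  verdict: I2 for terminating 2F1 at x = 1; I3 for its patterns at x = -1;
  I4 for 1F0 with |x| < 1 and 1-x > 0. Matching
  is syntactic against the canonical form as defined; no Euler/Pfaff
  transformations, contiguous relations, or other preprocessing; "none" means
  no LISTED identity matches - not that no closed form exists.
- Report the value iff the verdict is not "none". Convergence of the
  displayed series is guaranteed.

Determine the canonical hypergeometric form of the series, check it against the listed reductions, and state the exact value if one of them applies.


Classification (C = \frac{10}{7}): 2F1 with upper {\frac{9}{4}, 3}, lower {\frac{5}{4}}, argument x = -\frac{3}{5}. Verdict: none. Every listed pattern misses the 2F1 form at -\frac{3}{5}, upper {\frac{9}{4}, 3}.

Structural cue: with t_0 = \frac{10}{7}, the two k-th powers (C = 10/7) combine into one argument.
Step ratio: r(k) = -\frac{3}{5} * (k+\frac{9}{4}) (k+3) / [(k+\frac{5}{4}) (k+1)] ; factor over Q: parameters, x = -\frac{3}{5}, and C = \frac{10}{7}.


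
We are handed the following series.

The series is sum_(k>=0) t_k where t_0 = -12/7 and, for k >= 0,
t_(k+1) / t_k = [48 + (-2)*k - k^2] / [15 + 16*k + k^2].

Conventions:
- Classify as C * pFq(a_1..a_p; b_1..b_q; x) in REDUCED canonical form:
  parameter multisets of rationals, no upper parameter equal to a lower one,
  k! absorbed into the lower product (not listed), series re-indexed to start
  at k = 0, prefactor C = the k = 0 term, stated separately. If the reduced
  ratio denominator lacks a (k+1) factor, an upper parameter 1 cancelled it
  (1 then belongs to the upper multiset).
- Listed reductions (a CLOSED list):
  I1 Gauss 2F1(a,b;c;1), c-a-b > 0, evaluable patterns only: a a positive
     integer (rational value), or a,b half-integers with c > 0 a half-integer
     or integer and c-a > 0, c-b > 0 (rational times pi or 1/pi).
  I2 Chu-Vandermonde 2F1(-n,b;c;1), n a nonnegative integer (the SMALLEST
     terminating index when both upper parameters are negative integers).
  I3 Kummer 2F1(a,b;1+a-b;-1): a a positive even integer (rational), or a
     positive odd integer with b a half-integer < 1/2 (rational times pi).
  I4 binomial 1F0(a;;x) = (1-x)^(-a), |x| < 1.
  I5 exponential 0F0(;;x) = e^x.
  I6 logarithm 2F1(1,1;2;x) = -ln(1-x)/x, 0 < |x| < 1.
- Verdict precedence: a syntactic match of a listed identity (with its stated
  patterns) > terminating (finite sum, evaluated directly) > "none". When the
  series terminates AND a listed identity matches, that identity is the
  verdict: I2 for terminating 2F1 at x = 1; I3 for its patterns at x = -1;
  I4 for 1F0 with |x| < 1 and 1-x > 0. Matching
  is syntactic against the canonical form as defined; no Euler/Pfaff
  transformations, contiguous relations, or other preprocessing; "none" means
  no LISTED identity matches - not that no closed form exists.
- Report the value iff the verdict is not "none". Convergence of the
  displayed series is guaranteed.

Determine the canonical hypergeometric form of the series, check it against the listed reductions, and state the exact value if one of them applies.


With C = -12/7: the canonical form is 2F1(-6, 8; 15; -1). Verdict: Kummer's theorem (I3) applies (x = -1; c = 15 equals 1+a-b for upper {-6, 8}: listed pattern). Sum: -858/35.

Key observation: from the first term -12/7: roots of the ratio polynomials (C = -12/7) are the negated parameters.
Ratio: r(k) = (-1) * (k-6) (k+8) / [(k+15) (k+1)] - poly over poly, x = (-1) from leading terms; C = -12/7 at k = 0.


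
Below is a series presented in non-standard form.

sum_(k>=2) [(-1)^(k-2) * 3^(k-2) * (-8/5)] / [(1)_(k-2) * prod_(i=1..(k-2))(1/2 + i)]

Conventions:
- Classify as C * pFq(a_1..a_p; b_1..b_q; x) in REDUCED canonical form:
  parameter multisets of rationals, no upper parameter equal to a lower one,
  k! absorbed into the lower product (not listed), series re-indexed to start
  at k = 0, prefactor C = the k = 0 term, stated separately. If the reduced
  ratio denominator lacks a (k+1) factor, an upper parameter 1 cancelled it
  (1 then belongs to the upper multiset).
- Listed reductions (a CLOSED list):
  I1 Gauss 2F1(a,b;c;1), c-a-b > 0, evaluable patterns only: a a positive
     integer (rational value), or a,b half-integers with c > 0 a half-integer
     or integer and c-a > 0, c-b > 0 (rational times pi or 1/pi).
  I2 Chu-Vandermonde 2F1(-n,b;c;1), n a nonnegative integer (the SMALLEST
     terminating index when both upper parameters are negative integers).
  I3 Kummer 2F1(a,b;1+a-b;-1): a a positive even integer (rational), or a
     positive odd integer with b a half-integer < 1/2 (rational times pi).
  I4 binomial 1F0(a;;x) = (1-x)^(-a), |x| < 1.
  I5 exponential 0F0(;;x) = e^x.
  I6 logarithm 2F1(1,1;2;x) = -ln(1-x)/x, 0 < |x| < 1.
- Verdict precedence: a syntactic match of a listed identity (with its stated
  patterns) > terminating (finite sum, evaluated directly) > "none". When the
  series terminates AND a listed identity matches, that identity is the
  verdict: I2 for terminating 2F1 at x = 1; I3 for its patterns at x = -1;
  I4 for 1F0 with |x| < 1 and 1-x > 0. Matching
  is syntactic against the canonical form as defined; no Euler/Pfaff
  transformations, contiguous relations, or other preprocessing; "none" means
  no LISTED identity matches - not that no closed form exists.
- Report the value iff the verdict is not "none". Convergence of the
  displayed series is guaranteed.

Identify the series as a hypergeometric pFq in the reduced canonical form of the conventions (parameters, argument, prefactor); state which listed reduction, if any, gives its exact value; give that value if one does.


x = -3 here; the reduced form reads 0F1, upper {-}, lower {3/2}, C = -8/5. Verdict: none. A 0F1 with upper {-} fits none of I1-I6 at x = -3; the sum runs forever.

Structural cue: t_0 being -8/5, the lower running product (C = -8/5, x = -3) is a rising factorial.
Step ratio: r(k) = (-3) * 1 / [(k+3/2) (k+1)] ; factor over Q: parameters, x = (-3), and C = -8/5.


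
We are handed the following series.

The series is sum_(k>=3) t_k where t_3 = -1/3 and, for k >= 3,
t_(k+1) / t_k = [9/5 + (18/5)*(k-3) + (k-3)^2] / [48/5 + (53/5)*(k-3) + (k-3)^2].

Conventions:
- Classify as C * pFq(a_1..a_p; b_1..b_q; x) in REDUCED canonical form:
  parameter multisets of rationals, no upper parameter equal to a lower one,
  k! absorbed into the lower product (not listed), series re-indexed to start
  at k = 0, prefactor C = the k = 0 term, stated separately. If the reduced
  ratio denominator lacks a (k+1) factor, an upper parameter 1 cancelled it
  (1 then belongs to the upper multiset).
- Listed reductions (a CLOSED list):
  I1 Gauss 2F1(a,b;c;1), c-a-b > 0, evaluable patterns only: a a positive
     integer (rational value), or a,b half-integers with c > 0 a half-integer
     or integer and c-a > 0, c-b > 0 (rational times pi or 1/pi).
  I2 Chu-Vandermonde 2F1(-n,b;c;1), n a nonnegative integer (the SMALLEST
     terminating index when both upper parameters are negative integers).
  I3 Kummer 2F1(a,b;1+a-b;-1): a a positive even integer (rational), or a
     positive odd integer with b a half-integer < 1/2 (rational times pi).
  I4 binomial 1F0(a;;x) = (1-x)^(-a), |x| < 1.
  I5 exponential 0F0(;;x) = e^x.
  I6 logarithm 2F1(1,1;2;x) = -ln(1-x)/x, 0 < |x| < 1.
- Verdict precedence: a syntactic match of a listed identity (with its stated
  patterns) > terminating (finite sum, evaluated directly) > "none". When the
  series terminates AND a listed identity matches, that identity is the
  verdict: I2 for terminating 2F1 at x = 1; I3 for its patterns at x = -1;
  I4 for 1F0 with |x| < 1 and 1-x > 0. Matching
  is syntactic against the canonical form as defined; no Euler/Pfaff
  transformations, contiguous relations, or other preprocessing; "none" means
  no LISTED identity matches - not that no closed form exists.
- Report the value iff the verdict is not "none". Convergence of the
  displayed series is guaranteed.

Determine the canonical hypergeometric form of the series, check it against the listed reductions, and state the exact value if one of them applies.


Classification (C = -1/3): 2F1 with upper {3/5, 3}, lower {48/5}, argument x = 1. Verdict at x = 1: Gauss (I1, integer-parameter pattern) matches (x = 1: the Gamma ratio telescopes since c-a-b = 6 > 0 and a = 3 in Z>0). Hence: -8987/21000.

First insight: with t_0 = -1/3, roots of the ratio polynomials (prefactor -1/3) are the negated parameters.
Term ratio: r(k) = 1 * (k+3/5) (k+3) / [(k+48/5) (k+1)] ; factor over Q: parameters, x = 1, and C = -1/3.


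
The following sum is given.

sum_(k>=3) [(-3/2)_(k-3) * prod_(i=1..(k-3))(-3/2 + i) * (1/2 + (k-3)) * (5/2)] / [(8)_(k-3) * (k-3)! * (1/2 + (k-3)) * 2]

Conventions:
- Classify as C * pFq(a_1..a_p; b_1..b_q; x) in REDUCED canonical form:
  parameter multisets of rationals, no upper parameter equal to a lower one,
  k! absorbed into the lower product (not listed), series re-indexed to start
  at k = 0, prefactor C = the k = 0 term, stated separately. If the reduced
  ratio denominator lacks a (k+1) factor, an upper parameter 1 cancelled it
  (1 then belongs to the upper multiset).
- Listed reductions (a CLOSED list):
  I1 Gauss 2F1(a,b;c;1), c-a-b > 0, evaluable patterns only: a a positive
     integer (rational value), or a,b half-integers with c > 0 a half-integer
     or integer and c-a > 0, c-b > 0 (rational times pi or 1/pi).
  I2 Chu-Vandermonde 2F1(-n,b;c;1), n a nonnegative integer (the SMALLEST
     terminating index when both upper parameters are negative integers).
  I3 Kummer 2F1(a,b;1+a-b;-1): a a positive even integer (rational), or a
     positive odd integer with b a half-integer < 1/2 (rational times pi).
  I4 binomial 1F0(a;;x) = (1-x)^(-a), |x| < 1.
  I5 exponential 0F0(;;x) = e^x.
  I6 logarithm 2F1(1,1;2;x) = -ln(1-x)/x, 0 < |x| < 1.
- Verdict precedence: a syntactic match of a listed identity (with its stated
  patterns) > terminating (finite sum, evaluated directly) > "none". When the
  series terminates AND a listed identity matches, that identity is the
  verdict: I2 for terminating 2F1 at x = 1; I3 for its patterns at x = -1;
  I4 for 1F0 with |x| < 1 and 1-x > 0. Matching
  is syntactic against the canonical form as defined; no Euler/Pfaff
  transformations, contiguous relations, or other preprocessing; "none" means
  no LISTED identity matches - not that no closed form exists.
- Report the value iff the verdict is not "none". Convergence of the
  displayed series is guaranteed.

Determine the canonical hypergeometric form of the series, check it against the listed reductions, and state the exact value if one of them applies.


The series (x = 1) is 2F1: upper {-3/2, -1/2}, lower {8}, prefactor 5/4. Verdict: Gauss's theorem I1 (half-integer case) fires (x = 1; upper {-3/2, -1/2} half-integers, c = 8 in the evaluable pattern). Exact value: (67108864/15643485) / pi.

Structural cue: with t_0 = 5/4, the running product (prefactor 5/4) telescopes to a rising factorial.
Step ratio: r(k) = 1 * (k-3/2) (k-1/2) / [(k+8) (k+1)] - rational in k. x = 1; t_0 = 5/4; negate the roots.


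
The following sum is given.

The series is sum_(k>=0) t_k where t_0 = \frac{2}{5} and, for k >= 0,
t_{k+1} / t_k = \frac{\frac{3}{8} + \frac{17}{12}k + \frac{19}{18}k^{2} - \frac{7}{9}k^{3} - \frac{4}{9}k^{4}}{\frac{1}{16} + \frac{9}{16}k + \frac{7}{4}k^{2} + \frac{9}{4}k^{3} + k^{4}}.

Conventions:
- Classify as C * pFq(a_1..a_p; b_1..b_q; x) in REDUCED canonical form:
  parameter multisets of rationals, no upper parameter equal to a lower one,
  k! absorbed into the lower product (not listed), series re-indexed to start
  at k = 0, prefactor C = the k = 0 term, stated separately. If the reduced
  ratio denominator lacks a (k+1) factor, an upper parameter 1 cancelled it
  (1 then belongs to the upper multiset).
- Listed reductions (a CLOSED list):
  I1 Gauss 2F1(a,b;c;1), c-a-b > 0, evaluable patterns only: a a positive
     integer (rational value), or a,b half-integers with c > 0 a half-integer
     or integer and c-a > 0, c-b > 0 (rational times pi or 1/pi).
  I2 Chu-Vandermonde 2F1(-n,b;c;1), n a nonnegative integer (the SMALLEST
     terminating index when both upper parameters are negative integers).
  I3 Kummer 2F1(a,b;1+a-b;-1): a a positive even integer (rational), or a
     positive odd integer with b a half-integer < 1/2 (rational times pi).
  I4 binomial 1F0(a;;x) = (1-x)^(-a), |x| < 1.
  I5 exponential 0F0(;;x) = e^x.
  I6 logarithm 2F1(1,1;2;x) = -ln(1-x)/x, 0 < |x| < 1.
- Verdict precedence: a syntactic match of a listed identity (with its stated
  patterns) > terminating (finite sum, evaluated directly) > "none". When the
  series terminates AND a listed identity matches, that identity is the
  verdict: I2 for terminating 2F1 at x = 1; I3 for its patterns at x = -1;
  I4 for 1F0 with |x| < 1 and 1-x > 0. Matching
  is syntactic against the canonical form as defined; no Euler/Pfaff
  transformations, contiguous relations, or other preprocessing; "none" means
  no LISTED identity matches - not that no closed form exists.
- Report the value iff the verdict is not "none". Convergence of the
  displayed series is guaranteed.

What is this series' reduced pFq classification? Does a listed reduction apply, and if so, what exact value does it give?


Classification (C = \frac{2}{5}): 2F1 with upper {-\frac{3}{2}, \frac{9}{4}}, lower {\frac{1}{4}}, argument x = -\frac{4}{9}. Verdict: none (x = -\frac{4}{9}): each listed identity misses the multisets {-\frac{3}{2}, \frac{9}{4}} ; {\frac{1}{4}}.

First insight: t_0 = \frac{2}{5} here, and cancel k + 1/2 from the displayed ratio first; then C = 2/5.
Term ratio: r(k) = -\frac{4}{9} * (k-\frac{3}{2}) (k+\frac{9}{4}) / [(k+\frac{1}{4}) (k+1)] - rational; roots negated = parameters, x = -\frac{4}{9}, C = \frac{2}{5}.


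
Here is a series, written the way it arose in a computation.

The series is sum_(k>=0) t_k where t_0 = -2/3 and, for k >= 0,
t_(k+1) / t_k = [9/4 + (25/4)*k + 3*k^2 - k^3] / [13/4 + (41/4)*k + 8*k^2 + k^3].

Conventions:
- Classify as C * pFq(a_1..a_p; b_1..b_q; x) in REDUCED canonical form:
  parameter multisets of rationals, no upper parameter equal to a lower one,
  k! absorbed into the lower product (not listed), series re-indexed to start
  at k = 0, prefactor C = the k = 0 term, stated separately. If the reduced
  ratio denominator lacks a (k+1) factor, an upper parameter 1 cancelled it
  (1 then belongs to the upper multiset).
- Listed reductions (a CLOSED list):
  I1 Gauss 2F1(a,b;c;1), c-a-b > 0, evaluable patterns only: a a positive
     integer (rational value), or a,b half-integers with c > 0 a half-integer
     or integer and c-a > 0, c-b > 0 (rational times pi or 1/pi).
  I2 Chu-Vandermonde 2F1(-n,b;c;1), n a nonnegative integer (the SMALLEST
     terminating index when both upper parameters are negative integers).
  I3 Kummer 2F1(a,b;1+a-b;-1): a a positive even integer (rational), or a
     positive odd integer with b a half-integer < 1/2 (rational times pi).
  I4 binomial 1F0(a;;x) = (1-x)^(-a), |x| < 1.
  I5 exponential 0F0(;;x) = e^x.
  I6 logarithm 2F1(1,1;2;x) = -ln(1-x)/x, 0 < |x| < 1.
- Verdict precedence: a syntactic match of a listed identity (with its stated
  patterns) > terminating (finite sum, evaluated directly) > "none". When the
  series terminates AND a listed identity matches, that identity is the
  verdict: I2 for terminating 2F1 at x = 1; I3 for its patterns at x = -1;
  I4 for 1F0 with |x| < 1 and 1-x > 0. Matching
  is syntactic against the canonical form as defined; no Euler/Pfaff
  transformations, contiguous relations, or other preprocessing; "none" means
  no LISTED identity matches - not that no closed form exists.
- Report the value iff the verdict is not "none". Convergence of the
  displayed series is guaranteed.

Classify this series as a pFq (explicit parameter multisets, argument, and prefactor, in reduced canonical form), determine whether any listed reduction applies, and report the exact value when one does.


The series (x = -1) is 2F1: upper {-9/2, 1}, lower {13/2}, prefactor -2/3. Verdict: this is the Kummer evaluation I3 (x = -1; c = 13/2 equals 1+a-b for upper {-9/2, 1}: listed pattern). Sum: (-231/512) * pi.

Key step: from the first term -2/3: factor the ratio over Q (C = -2/3, x = -1): negated roots = parameters.
Term ratio: r(k) = (-1) * (k-9/2) (k+1) / [(k+13/2) (k+1)] ; factor over Q: parameters, x = (-1), and C = -2/3.


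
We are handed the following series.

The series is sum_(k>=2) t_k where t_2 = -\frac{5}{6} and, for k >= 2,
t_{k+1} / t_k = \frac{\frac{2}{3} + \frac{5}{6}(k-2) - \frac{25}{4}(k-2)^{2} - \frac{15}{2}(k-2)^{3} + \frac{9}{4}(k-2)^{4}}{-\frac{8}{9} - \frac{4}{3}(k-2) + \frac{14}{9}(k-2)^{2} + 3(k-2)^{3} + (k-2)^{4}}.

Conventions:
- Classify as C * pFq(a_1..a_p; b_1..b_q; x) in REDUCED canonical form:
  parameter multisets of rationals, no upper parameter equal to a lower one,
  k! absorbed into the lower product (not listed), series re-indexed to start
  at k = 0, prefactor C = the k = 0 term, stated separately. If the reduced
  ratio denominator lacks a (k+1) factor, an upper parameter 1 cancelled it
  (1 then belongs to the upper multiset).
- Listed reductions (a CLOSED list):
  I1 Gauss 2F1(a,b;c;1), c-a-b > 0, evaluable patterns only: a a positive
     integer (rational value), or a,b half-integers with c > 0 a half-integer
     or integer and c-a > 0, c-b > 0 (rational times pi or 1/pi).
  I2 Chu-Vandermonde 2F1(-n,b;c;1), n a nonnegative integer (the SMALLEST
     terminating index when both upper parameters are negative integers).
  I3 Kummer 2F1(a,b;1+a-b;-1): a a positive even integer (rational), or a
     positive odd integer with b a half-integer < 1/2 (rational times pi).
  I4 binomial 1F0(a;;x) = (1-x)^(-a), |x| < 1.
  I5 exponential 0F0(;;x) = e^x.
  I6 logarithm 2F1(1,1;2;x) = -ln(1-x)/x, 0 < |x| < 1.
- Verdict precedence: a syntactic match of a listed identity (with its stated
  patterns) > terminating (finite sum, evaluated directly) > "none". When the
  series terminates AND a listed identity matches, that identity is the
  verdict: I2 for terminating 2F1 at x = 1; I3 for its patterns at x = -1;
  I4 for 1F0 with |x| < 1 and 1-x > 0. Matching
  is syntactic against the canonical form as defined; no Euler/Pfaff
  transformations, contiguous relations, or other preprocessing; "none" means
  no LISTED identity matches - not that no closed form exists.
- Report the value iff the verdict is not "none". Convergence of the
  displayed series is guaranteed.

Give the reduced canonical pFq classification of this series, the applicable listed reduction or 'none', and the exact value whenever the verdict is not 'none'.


First insight: x = \frac{9}{4} and cancel k + 2/3 from the displayed ratio first; then C = -5/6.
Step ratio: r(k) = \frac{9}{4} * (k-4) (k-\frac{1}{3}) (k+\frac{1}{3}) / [(k-\frac{2}{3}) (k+2) (k+1)] ; factor over Q: parameters, x = \frac{9}{4}, and C = -\frac{5}{6}.

Reduced: x = \frac{9}{4}, 3F2, upper = {-4, -\frac{1}{3}, \frac{1}{3}}, lower = {-\frac{2}{3}, 2}, C = -\frac{5}{6}. Verdict: terminating - no listed pattern fits, but -4 in the upper list cuts the series at k = 4; direct evaluation. Sum: -\frac{175}{192}.


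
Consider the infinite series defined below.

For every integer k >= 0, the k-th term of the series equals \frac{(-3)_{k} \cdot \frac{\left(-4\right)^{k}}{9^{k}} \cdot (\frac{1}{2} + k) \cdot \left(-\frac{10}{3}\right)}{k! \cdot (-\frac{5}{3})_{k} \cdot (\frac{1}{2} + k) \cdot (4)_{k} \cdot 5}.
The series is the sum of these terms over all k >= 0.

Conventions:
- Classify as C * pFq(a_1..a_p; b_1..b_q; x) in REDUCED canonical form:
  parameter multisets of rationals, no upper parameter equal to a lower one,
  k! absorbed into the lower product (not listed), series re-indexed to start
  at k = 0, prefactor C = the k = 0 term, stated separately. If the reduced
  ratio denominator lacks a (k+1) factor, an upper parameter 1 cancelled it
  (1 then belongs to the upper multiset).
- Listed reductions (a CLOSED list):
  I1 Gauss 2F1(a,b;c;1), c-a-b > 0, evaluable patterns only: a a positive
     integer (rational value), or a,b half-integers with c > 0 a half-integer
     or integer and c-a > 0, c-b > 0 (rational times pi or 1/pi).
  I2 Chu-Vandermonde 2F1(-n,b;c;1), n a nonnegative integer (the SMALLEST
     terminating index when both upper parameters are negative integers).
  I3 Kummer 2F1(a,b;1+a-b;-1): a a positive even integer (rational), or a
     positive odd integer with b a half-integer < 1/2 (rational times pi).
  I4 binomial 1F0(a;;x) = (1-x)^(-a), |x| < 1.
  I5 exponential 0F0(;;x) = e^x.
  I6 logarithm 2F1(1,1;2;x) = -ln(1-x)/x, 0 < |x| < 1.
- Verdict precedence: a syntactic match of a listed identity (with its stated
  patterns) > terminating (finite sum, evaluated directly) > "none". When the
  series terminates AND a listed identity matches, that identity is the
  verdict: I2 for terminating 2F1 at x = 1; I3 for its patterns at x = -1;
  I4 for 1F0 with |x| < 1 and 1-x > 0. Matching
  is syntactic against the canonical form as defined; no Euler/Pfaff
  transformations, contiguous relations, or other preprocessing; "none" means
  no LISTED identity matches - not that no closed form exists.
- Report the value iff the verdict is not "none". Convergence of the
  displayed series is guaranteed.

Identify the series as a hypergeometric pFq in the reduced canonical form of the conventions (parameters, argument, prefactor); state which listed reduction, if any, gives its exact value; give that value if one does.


With C = -\frac{2}{3}: the canonical form is 1F2(-3; -\frac{5}{3}, 4; -\frac{4}{9}). Verdict: terminating - no listed pattern fits, but -3 in the upper list cuts the series at k = 3; direct evaluation. Exact value: -\frac{3356}{6075}.

The tell: with t_0 = -\frac{2}{3}, k + 1/2 divides numerator and denominator alike; C = -2/3, x = -4/9 after cancelling.
Step ratio: r(k) = -\frac{4}{9} * (k-3) / [(k-\frac{5}{3}) (k+4) (k+1)] - rational in k. x = -\frac{4}{9}; t_0 = -\frac{2}{3}; negate the roots.


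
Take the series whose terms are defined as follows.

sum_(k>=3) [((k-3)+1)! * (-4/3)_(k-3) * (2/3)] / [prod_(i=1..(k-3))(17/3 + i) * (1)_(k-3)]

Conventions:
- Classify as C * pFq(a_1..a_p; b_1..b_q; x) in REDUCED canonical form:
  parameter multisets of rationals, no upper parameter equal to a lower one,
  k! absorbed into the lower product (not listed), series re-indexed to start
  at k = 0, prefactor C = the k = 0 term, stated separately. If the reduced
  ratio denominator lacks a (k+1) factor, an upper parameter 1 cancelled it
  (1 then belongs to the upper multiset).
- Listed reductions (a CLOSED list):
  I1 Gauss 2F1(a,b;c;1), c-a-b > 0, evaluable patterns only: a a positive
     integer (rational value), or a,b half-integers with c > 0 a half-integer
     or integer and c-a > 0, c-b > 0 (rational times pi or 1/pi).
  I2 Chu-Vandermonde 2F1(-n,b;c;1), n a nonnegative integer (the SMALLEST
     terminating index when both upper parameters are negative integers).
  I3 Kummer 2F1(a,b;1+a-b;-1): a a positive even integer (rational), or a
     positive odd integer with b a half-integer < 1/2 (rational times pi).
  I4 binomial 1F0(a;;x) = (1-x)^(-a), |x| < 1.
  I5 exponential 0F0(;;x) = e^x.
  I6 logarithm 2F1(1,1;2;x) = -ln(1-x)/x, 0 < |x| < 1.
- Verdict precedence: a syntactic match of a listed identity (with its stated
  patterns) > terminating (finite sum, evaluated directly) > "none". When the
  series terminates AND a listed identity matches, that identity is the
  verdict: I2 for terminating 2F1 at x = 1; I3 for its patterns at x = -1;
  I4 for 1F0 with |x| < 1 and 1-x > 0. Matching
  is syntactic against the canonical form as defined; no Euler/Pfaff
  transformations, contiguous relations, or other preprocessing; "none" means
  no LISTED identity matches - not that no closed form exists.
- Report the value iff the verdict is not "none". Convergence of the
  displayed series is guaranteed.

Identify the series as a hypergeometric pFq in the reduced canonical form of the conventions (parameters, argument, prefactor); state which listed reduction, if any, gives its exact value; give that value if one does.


x = 1 here; the reduced form reads 2F1, upper {-4/3, 2}, lower {20/3}, C = 2/3. Verdict: Gauss's theorem (I1) fires (x = 1: the Gamma ratio telescopes since c-a-b = 6 > 0 and a = 2 in Z>0). Its exact value is 34/81.

Structural cue: from the first term 2/3: the factorial ratio (C = 2/3) (k+a-1)!/(a-1)! is a rising factorial (a)_k.
Adjacent-term ratio: r(k) = 1 * (k-4/3) (k+2) / [(k+20/3) (k+1)] ; factor over Q: parameters, x = 1, and C = 2/3.


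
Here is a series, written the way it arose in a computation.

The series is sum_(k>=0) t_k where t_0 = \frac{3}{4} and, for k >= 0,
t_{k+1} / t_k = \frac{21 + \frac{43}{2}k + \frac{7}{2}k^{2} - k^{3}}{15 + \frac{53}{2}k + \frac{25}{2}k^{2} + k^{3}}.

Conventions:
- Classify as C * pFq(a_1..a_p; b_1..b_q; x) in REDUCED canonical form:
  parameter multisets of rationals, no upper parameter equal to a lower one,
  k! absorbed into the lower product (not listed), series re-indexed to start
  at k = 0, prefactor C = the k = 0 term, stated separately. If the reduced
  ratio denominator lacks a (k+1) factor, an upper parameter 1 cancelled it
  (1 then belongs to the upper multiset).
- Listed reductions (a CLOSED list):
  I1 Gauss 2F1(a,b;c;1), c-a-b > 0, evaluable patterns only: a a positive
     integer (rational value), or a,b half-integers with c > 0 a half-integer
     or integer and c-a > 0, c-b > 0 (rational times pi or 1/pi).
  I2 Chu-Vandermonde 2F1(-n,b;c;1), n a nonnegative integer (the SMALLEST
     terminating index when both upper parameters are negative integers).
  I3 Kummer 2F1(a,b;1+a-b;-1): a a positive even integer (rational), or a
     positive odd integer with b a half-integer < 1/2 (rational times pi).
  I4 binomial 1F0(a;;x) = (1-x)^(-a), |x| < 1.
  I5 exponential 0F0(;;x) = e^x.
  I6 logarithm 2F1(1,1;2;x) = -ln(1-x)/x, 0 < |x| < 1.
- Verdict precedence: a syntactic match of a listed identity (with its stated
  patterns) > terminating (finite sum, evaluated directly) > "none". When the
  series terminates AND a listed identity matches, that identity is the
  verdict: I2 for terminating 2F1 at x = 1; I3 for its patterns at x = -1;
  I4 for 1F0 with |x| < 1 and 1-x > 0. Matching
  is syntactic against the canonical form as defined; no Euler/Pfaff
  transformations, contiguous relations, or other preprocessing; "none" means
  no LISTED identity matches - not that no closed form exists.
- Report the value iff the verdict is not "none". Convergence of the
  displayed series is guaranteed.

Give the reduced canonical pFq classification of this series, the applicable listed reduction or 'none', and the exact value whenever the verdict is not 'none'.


Canonical form: C = \frac{3}{4} times 2F1 with upper {-7, 2}, lower {10}, x = -1. Verdict: Kummer (I3) applies (x = -1; c = 10 equals 1+a-b for upper {-7, 2}: listed pattern). Exact value: \frac{27}{8}.

Key observation: from the first term \frac{3}{4}: the ratio is unreduced: k + 3/2 divides both sides (C = 3/4).
Consecutive-term ratio: r(k) = -1 * (k-7) (k+2) / [(k+10) (k+1)] - rational; roots negated = parameters, x = -1, C = \frac{3}{4}.


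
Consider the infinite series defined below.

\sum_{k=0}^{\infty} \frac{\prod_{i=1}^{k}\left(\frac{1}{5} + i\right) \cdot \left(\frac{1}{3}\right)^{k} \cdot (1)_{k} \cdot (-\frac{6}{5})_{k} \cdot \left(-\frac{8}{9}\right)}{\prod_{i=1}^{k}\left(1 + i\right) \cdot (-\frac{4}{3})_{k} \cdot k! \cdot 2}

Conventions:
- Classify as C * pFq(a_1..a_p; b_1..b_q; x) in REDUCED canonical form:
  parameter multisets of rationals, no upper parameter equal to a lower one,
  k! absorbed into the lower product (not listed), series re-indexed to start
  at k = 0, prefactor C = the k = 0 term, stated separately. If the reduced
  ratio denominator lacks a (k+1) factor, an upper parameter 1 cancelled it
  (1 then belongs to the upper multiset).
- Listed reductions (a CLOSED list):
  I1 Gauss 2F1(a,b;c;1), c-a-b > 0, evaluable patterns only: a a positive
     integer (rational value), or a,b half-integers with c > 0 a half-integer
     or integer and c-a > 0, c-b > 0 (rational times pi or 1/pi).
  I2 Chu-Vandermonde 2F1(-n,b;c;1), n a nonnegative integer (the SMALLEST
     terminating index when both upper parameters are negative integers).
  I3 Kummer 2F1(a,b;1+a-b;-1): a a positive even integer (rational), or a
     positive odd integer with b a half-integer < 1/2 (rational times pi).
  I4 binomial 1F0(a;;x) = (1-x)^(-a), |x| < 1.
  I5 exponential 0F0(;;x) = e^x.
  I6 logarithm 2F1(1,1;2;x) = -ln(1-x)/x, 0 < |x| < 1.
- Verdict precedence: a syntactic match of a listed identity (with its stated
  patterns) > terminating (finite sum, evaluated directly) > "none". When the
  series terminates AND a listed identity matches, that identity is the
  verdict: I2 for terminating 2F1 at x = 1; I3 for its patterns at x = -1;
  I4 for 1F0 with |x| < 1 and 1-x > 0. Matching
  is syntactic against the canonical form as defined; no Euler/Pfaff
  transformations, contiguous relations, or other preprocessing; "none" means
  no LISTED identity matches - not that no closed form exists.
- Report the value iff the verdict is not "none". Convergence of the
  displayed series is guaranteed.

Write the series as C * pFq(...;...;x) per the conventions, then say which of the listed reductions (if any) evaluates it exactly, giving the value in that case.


x = \frac{1}{3} here; the reduced form reads 3F2, upper {-\frac{6}{5}, 1, \frac{6}{5}}, lower {-\frac{4}{3}, 2}, C = -\frac{4}{9}. Verdict: none (x = \frac{1}{3}): each listed identity misses the multisets {-\frac{6}{5}, 1, \frac{6}{5}} ; {-\frac{4}{3}, 2}.

First insight: t_0 = -\frac{4}{9} here, and the constant factors (C = -4/9) combine into one prefactor.
Ratio: r(k) = \frac{1}{3} * (k-\frac{6}{5}) (k+1) (k+\frac{6}{5}) / [(k-\frac{4}{3}) (k+2) (k+1)] - rational in k. x = \frac{1}{3}; t_0 = -\frac{4}{9}; negate the roots.


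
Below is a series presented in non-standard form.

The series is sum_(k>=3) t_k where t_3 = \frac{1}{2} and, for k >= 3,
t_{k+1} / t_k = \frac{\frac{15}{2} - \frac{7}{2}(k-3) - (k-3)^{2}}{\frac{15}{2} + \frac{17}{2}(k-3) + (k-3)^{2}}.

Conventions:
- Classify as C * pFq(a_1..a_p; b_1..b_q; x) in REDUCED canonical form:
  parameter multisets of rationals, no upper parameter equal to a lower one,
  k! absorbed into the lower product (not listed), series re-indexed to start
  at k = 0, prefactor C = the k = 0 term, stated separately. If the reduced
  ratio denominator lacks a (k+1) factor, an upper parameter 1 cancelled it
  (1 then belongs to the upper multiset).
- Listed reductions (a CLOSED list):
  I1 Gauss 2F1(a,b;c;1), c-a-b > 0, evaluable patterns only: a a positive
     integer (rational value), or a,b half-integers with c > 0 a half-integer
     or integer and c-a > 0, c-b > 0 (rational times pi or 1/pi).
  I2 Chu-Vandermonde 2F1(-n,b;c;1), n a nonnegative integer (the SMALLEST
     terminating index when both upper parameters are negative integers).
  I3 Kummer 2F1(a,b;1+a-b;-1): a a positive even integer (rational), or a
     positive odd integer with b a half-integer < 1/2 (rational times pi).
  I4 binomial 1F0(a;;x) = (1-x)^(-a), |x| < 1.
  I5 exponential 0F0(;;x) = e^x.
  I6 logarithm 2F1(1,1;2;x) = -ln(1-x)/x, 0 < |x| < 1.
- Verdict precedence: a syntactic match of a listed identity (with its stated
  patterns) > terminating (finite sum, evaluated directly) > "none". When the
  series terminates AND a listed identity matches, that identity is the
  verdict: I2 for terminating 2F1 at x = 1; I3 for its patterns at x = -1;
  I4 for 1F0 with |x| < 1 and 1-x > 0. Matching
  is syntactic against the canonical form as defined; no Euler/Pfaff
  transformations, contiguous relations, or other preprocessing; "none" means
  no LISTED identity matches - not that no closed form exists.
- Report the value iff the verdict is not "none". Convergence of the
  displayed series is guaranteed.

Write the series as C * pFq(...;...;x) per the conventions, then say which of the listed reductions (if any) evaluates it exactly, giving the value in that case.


The series (x = -1) is 2F1: upper {-\frac{3}{2}, 5}, lower {\frac{15}{2}}, prefactor \frac{1}{2}. Verdict: the Kummer evaluation I3 fires (x = -1; c = \frac{15}{2} equals 1+a-b for upper {-\frac{3}{2}, 5}: listed pattern). Sum: \frac{45045}{131072} \cdot \pi.

First insight: t_0 being \frac{1}{2}, the expanded ratio factors over Q; prefactor 1/2, roots give parameters.
Consecutive-term ratio: r(k) = -1 * (k-\frac{3}{2}) (k+5) / [(k+\frac{15}{2}) (k+1)] - poly over poly, x = -1 from leading terms; C = \frac{1}{2} at k = 0.
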